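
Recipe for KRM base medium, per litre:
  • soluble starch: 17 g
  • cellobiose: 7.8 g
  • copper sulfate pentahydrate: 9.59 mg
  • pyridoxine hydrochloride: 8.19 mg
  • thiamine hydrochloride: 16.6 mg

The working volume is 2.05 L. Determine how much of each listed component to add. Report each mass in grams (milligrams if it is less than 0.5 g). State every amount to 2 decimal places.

soluble starch 34.85 g; cellobiose 15.99 g; copper sulfate pentahydrate 19.66 mg; pyridoxine hydrochloride 16.79 mg; thiamine hydrochloride 34.03 mg

Scale factor = 2050 mL / 1000 mL = 2.05.
soluble starch: 17 g × (2050 mL / 1000 mL) = 34.85 g
cellobiose: 7.8 g × (2050 mL / 1000 mL) = 15.99 g
copper sulfate pentahydrate: 9.59 mg × (2050 mL / 1000 mL) = 19.66 mg
pyridoxine hydrochloride: 8.19 mg × (2050 mL / 1000 mL) = 16.79 mg
thiamine hydrochloride: 16.6 mg × (2050 mL / 1000 mL) = 34.03 mg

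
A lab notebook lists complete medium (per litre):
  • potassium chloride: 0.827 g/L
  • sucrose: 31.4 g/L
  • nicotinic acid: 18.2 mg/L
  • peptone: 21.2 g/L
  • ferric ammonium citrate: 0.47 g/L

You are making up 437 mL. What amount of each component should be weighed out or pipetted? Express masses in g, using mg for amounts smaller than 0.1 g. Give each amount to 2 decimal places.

Target volume = 437 mL = 0.437 L.
potassium chloride: 0.827 g/L × 0.437 L = 0.36 g
sucrose: 31.4 g/L × 0.437 L = 13.72 g
nicotinic acid: 18.2 mg/L × 0.437 L = 7.95 mg
peptone: 21.2 g/L × 0.437 L = 9.26 g
ferric ammonium citrate: 0.47 g/L × 0.437 L = 0.21 g

potassium chloride 0.36 g; sucrose 13.72 g; nicotinic acid 7.95 mg; peptone 9.26 g; ferric ammonium citrate 0.21 g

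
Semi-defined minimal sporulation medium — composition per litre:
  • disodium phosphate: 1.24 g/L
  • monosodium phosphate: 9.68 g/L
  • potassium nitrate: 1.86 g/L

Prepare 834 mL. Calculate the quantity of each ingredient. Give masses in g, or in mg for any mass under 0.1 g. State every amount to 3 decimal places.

disodium phosphate 1.034 g; monosodium phosphate 8.073 g; potassium nitrate 1.551 g

Working volume: 834 mL = 0.834 L.
disodium phosphate: 1.24 g/L × 0.834 L = 1.034 g
monosodium phosphate: 9.68 g/L × 0.834 L = 8.073 g
potassium nitrate: 1.86 g/L × 0.834 L = 1.551 g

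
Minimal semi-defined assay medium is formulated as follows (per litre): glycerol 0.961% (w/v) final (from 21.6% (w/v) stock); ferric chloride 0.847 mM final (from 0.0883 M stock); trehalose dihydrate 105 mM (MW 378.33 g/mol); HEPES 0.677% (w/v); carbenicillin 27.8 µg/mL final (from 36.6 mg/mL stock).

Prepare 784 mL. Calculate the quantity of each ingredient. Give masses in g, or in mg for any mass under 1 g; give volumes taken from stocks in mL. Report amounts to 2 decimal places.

Working volume: 784 mL = 0.784 L.
glycerol: dilute stock: 0.961% ÷ 21.6% × 784 mL = 34.88 mL
ferric chloride: V = C2·V2/C1 = 0.847 mM × 784 mL ÷ 88.3 mM = 7.52 mL
trehalose dihydrate: 105 mmol/L × 378.33 g/mol × 0.784 L ÷ 1000 = 31.14 g
HEPES: 0.677 g per 100 mL × 784 mL ÷ 100 = 5.31 g
carbenicillin: C1V1 = C2V2 → 27.8 µg/mL × 784 mL ÷ 36600 µg/mL = 0.60 mL

glycerol 34.88 mL; ferric chloride 7.52 mL; trehalose dihydrate 31.14 g; HEPES 5.31 g; carbenicillin 0.60 mL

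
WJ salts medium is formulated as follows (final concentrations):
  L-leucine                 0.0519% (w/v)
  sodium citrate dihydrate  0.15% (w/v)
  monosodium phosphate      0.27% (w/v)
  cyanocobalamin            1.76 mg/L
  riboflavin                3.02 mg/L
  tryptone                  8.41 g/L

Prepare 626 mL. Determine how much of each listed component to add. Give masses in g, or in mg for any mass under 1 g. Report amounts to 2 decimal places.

L-leucine 324.89 mg; sodium citrate dihydrate 939.00 mg; monosodium phosphate 1.69 g; cyanocobalamin 1.10 mg; riboflavin 1.89 mg; tryptone 5.26 g

Scale factor relative to 1 L: 0.626.
L-leucine: 0.0519 g per 100 mL × 626 mL ÷ 100 = 0.324894 g = 324.89 mg
sodium citrate dihydrate: 0.15% w/v = 1.5 g/L → 1.5 × 0.626 L = 0.939 g = 939.00 mg
monosodium phosphate: 0.27 g per 100 mL × 626 mL ÷ 100 = 1.69 g
cyanocobalamin: 1.76 mg/L × 0.626 L = 1.10 mg
riboflavin: 3.02 mg/L × 0.626 L = 1.89 mg
tryptone: 8.41 g/L × 0.626 L = 5.26 g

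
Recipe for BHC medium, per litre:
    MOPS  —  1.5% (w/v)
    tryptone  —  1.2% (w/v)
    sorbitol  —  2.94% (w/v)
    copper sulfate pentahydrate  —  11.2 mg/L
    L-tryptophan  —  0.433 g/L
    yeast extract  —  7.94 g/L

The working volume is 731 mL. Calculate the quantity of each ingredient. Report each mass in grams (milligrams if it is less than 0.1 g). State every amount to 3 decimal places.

Scale factor relative to 1 L: 0.731.
MOPS: 1.5% w/v = 15 g/L → 15 × 0.731 L = 10.965 g
tryptone: 1.2 g per 100 mL × 731 mL ÷ 100 = 8.772 g
sorbitol: 2.94% w/v = 29.4 g/L → 29.4 × 0.731 L = 21.491 g
copper sulfate pentahydrate: 11.2 mg/L × 0.731 L = 8.187 mg
L-tryptophan: 0.433 g/L × 0.731 L = 0.317 g
yeast extract: 7.94 g/L × 0.731 L = 5.804 g

MOPS 10.965 g; tryptone 8.772 g; sorbitol 21.491 g; copper sulfate pentahydrate 8.187 mg; L-tryptophan 0.317 g; yeast extract 5.804 g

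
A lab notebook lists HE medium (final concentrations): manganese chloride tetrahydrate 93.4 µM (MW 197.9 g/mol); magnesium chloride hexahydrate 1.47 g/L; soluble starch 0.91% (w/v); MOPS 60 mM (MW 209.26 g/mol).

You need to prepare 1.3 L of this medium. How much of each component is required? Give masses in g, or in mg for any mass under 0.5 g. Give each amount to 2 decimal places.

manganese chloride tetrahydrate 24.03 mg; magnesium chloride hexahydrate 1.91 g; soluble starch 11.83 g; MOPS 16.32 g

Scale factor relative to 1 L: 1.3.
manganese chloride tetrahydrate: 93.4 µmol/L × 197.9 g/mol × 1.3 L ÷ 1000 = 24.03 mg
magnesium chloride hexahydrate: 1.47 g/L × 1.3 L = 1.91 g
soluble starch: 0.91 g per 100 mL × 1300 mL ÷ 100 = 11.83 g
MOPS: 60 mmol/L × 209.26 g/mol × 1.3 L ÷ 1000 = 16.32 g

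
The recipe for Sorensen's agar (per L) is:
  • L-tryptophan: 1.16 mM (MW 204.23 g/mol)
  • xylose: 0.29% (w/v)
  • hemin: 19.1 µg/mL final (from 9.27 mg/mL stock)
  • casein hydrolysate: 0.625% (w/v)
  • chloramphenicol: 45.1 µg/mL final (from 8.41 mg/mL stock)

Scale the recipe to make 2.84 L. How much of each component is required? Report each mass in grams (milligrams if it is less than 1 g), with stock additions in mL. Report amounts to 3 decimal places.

L-tryptophan 672.815 mg; xylose 8.236 g; hemin 5.852 mL; casein hydrolysate 17.750 g; chloramphenicol 15.230 mL

Working volume: 2.84 L.
L-tryptophan: 1.16 mmol/L × 204.23 mg/mmol × 2.84 L = 672.815 mg
xylose: 0.29% w/v = 2.9 g/L → 2.9 × 2.84 L = 8.236 g
hemin: C1V1 = C2V2 → 19.1 µg/mL × 2840 mL ÷ 9270 µg/mL = 5.852 mL
casein hydrolysate: 0.625% w/v = 6.25 g/L → 6.25 × 2.84 L = 17.750 g
chloramphenicol: C1V1 = C2V2 → 45.1 µg/mL × 2840 mL ÷ 8410 µg/mL = 15.230 mL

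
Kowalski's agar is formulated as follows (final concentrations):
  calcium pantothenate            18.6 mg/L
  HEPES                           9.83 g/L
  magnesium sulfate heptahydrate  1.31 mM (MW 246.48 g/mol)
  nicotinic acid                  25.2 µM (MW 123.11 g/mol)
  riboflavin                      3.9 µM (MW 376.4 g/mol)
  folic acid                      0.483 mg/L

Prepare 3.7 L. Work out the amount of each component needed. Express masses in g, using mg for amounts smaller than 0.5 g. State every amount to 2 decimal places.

calcium pantothenate 68.82 mg; HEPES 36.37 g; magnesium sulfate heptahydrate 1.19 g; nicotinic acid 11.48 mg; riboflavin 5.43 mg; folic acid 1.79 mg

Scale factor relative to 1 L: 3.7.
calcium pantothenate: 18.6 mg/L × 3.7 L = 68.82 mg
HEPES: 9.83 g/L × 3.7 L = 36.37 g
magnesium sulfate heptahydrate: 1.31 mmol/L × 246.48 g/mol × 3.7 L ÷ 1000 = 1.19 g
nicotinic acid: 25.2 µmol/L × 123.11 g/mol × 3.7 L ÷ 1000 = 11.48 mg
riboflavin: 3.9 µmol/L × 376.4 g/mol × 3.7 L ÷ 1000 = 5.43 mg
folic acid: 0.483 mg/L × 3.7 L = 1.79 mg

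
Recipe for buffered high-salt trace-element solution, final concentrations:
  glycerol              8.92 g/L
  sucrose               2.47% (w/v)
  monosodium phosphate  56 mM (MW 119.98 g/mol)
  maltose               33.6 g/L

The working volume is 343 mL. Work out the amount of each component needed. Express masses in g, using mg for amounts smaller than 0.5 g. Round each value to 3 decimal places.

Scale factor relative to 1 L: 0.343.
glycerol: 8.92 g/L × 0.343 L = 3.060 g
sucrose: 2.47% w/v = 24.7 g/L → 24.7 × 0.343 L = 8.472 g
monosodium phosphate: 56 mmol/L × 119.98 g/mol × 0.343 L ÷ 1000 = 2.305 g
maltose: 33.6 g/L × 0.343 L = 11.525 g

glycerol 3.060 g; sucrose 8.472 g; monosodium phosphate 2.305 g; maltose 11.525 g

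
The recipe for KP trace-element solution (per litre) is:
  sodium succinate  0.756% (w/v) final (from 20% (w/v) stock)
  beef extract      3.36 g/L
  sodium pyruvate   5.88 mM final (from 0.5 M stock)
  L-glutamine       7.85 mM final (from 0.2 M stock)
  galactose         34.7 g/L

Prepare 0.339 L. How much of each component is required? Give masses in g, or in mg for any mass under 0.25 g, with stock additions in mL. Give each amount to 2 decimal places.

Scale factor relative to 1 L: 0.339.
sodium succinate: V = C2·V2/C1 = 0.756% ÷ 20% × 339 mL = 12.81 mL
beef extract: 3.36 g/L × 0.339 L = 1.14 g
sodium pyruvate: V = C2·V2/C1 = 5.88 mM × 339 mL ÷ 500 mM = 3.99 mL
L-glutamine: dilute stock: 7.85 mM × 339 mL ÷ 200 mM = 13.31 mL
galactose: 34.7 g/L × 0.339 L = 11.76 g

sodium succinate 12.81 mL; beef extract 1.14 g; sodium pyruvate 3.99 mL; L-glutamine 13.31 mL; galactose 11.76 g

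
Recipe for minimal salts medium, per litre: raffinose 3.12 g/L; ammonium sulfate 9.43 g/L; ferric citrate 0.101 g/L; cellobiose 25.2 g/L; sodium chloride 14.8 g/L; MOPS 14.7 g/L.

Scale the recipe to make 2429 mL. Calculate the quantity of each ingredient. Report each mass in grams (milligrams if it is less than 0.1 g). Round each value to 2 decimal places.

raffinose 7.58 g; ammonium sulfate 22.91 g; ferric citrate 0.25 g; cellobiose 61.21 g; sodium chloride 35.95 g; MOPS 35.71 g

Scale factor relative to 1 L: 2.429.
raffinose: 3.12 g/L × 2.429 L = 7.58 g
ammonium sulfate: 9.43 g/L × 2.429 L = 22.91 g
ferric citrate: 0.101 g/L × 2.429 L = 0.25 g
cellobiose: 25.2 g/L × 2.429 L = 61.21 g
sodium chloride: 14.8 g/L × 2.429 L = 35.95 g
MOPS: 14.7 g/L × 2.429 L = 35.71 g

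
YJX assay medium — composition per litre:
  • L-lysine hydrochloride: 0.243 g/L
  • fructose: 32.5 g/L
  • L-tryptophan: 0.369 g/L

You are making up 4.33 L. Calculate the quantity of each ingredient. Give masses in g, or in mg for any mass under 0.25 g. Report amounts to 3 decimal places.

L-lysine hydrochloride 1.052 g; fructose 140.725 g; L-tryptophan 1.598 g

Working volume: 4.33 L.
L-lysine hydrochloride: 0.243 g/L × 4.33 L = 1.052 g
fructose: 32.5 g/L × 4.33 L = 140.725 g
L-tryptophan: 0.369 g/L × 4.33 L = 1.598 g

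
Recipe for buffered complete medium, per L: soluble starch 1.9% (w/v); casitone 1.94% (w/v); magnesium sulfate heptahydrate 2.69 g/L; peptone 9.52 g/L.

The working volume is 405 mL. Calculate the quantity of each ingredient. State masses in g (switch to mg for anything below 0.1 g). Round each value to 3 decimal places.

soluble starch 7.695 g; casitone 7.857 g; magnesium sulfate heptahydrate 1.089 g; peptone 3.856 g

Scale factor relative to 1 L: 0.405.
soluble starch: 1.9% w/v = 19 g/L → 19 × 0.405 L = 7.695 g
casitone: 1.94% w/v = 19.4 g/L → 19.4 × 0.405 L = 7.857 g
magnesium sulfate heptahydrate: 2.69 g/L × 0.405 L = 1.089 g
peptone: 9.52 g/L × 0.405 L = 3.856 g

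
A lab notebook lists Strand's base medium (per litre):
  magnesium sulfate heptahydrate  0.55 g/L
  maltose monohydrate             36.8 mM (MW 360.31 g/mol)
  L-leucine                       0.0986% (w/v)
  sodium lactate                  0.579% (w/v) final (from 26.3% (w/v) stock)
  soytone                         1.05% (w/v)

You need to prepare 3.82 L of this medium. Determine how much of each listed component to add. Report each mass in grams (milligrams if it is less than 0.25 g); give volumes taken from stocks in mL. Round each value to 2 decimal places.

Scale factor relative to 1 L: 3.82.
magnesium sulfate heptahydrate: 0.55 g/L × 3.82 L = 2.10 g
maltose monohydrate: 36.8 mmol/L × 360.31 g/mol × 3.82 L ÷ 1000 = 50.65 g
L-leucine: 0.0986 g per 100 mL × 3820 mL ÷ 100 = 3.77 g
sodium lactate: V = C2·V2/C1 = 0.579% ÷ 26.3% × 3820 mL = 84.10 mL
soytone: 1.05 g per 100 mL × 3820 mL ÷ 100 = 40.11 g

magnesium sulfate heptahydrate 2.10 g; maltose monohydrate 50.65 g; L-leucine 3.77 g; sodium lactate 84.10 mL; soytone 40.11 g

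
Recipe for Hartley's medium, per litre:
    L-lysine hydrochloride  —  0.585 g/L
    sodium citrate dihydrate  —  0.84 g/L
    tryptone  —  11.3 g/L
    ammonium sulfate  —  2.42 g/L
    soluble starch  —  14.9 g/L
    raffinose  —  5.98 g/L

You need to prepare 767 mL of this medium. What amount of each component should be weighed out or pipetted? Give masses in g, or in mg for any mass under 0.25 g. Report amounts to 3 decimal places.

Scale factor relative to 1 L: 0.767.
L-lysine hydrochloride: 0.585 g/L × 0.767 L = 0.449 g
sodium citrate dihydrate: 0.84 g/L × 0.767 L = 0.644 g
tryptone: 11.3 g/L × 0.767 L = 8.667 g
ammonium sulfate: 2.42 g/L × 0.767 L = 1.856 g
soluble starch: 14.9 g/L × 0.767 L = 11.428 g
raffinose: 5.98 g/L × 0.767 L = 4.587 g

L-lysine hydrochloride 0.449 g; sodium citrate dihydrate 0.644 g; tryptone 8.667 g; ammonium sulfate 1.856 g; soluble starch 11.428 g; raffinose 4.587 g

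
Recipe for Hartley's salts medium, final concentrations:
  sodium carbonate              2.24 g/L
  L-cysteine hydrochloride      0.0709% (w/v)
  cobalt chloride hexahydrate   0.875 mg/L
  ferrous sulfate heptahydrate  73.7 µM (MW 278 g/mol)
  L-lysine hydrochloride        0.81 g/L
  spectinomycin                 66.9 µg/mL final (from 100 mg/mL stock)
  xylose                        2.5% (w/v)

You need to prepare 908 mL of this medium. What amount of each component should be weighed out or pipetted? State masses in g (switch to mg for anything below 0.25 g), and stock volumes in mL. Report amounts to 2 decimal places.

Working volume: 908 mL = 0.908 L.
sodium carbonate: 2.24 g/L × 0.908 L = 2.03 g
L-cysteine hydrochloride: 0.0709% w/v = 0.709 g/L → 0.709 × 0.908 L = 0.64 g
cobalt chloride hexahydrate: 0.875 mg/L × 0.908 L = 0.79 mg
ferrous sulfate heptahydrate: 73.7 µmol/L × 278 g/mol × 0.908 L ÷ 1000 = 18.60 mg
L-lysine hydrochloride: 0.81 g/L × 0.908 L = 0.74 g
spectinomycin: dilute stock: 66.9 µg/mL × 908 mL ÷ 100000 µg/mL = 0.61 mL
xylose: 2.5 g per 100 mL × 908 mL ÷ 100 = 22.70 g

sodium carbonate 2.03 g; L-cysteine hydrochloride 0.64 g; cobalt chloride hexahydrate 0.79 mg; ferrous sulfate heptahydrate 18.60 mg; L-lysine hydrochloride 0.74 g; spectinomycin 0.61 mL; xylose 22.70 g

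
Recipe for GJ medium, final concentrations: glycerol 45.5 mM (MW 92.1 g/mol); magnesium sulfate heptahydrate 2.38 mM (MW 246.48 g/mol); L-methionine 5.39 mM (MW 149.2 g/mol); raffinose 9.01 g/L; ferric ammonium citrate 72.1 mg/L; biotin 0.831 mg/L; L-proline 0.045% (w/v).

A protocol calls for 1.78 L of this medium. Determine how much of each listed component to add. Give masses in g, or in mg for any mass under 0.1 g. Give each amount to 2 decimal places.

glycerol 7.46 g; magnesium sulfate heptahydrate 1.04 g; L-methionine 1.43 g; raffinose 16.04 g; ferric ammonium citrate 0.13 g; biotin 1.48 mg; L-proline 0.80 g

Scale factor relative to 1 L: 1.78.
glycerol: 45.5 mmol/L × 92.1 g/mol × 1.78 L ÷ 1000 = 7.46 g
magnesium sulfate heptahydrate: 2.38 mmol/L × 246.48 g/mol × 1.78 L ÷ 1000 = 1.04 g
L-methionine: 5.39 mmol/L × 149.2 g/mol × 1.78 L ÷ 1000 = 1.43 g
raffinose: 9.01 g/L × 1.78 L = 16.04 g
ferric ammonium citrate: 72.1 mg/L × 1.78 L = 128.338 mg = 0.13 g
biotin: 0.831 mg/L × 1.78 L = 1.48 mg
L-proline: 0.045 g per 100 mL × 1780 mL ÷ 100 = 0.80 g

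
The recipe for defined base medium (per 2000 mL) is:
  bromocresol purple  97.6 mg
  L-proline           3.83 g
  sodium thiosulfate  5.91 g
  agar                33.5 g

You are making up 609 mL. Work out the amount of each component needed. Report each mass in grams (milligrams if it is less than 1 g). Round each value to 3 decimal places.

bromocresol purple 29.719 mg; L-proline 1.166 g; sodium thiosulfate 1.800 g; agar 10.201 g

Ratio of target to recipe volume: 609 / 2000 = 0.3045.
bromocresol purple: 97.6 mg × (609 mL / 2000 mL) = 29.719 mg
L-proline: 3.83 g × (609 mL / 2000 mL) = 1.166 g
sodium thiosulfate: 5.91 g × (609 mL / 2000 mL) = 1.800 g
agar: 33.5 g × (609 mL / 2000 mL) = 10.201 g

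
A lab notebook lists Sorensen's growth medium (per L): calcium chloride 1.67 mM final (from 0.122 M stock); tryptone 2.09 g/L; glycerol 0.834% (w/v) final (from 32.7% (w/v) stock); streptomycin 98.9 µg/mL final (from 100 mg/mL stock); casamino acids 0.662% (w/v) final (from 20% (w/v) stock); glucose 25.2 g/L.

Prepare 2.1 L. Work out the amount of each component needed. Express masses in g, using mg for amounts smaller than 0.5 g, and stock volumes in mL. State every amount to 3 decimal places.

calcium chloride 28.746 mL; tryptone 4.389 g; glycerol 53.560 mL; streptomycin 2.077 mL; casamino acids 69.510 mL; glucose 52.920 g

Working volume: 2.1 L.
calcium chloride: dilute stock: 1.67 mM × 2100 mL ÷ 122 mM = 28.746 mL
tryptone: 2.09 g/L × 2.1 L = 4.389 g
glycerol: C1V1 = C2V2 → 0.834% ÷ 32.7% × 2100 mL = 53.560 mL
streptomycin: C1V1 = C2V2 → 98.9 µg/mL × 2100 mL ÷ 100000 µg/mL = 2.077 mL
casamino acids: dilute stock: 0.662% ÷ 20% × 2100 mL = 69.510 mL
glucose: 25.2 g/L × 2.1 L = 52.920 g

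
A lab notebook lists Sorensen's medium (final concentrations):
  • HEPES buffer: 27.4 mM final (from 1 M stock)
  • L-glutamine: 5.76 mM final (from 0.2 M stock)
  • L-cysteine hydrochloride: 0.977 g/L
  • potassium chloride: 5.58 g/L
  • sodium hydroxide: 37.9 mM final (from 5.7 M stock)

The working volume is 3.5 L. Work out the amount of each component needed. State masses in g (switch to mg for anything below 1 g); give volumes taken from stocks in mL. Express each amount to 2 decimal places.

Working volume: 3.5 L.
HEPES buffer: C1V1 = C2V2 → 27.4 mM × 3500 mL ÷ 1000 mM = 95.90 mL
L-glutamine: V = C2·V2/C1 = 5.76 mM × 3500 mL ÷ 200 mM = 100.80 mL
L-cysteine hydrochloride: 0.977 g/L × 3.5 L = 3.42 g
potassium chloride: 5.58 g/L × 3.5 L = 19.53 g
sodium hydroxide: V = C2·V2/C1 = 37.9 mM × 3500 mL ÷ 5700 mM = 23.27 mL

HEPES buffer 95.90 mL; L-glutamine 100.80 mL; L-cysteine hydrochloride 3.42 g; potassium chloride 19.53 g; sodium hydroxide 23.27 mL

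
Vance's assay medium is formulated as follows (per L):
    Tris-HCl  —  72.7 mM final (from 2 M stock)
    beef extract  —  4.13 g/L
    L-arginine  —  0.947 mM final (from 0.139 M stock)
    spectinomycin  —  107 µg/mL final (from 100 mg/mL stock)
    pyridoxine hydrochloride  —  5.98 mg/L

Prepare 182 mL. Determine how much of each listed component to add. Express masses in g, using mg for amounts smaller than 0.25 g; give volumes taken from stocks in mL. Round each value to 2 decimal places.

Scale factor relative to 1 L: 0.182.
Tris-HCl: V = C2·V2/C1 = 72.7 mM × 182 mL ÷ 2000 mM = 6.62 mL
beef extract: 4.13 g/L × 0.182 L = 0.75 g
L-arginine: V = C2·V2/C1 = 0.947 mM × 182 mL ÷ 139 mM = 1.24 mL
spectinomycin: V = C2·V2/C1 = 107 µg/mL × 182 mL ÷ 100000 µg/mL = 0.19 mL
pyridoxine hydrochloride: 5.98 mg/L × 0.182 L = 1.09 mg

Tris-HCl 6.62 mL; beef extract 0.75 g; L-arginine 1.24 mL; spectinomycin 0.19 mL; pyridoxine hydrochloride 1.09 mg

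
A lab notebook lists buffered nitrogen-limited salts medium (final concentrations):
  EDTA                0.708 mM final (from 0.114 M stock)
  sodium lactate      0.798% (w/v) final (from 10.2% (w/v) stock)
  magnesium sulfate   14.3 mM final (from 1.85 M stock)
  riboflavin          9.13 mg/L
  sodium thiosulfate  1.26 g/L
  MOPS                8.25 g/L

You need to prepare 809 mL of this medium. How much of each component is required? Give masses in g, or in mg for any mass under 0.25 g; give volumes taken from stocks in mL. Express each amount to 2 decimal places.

Scale factor relative to 1 L: 0.809.
EDTA: C1V1 = C2V2 → 0.708 mM × 809 mL ÷ 114 mM = 5.02 mL
sodium lactate: C1V1 = C2V2 → 0.798% ÷ 10.2% × 809 mL = 63.29 mL
magnesium sulfate: V = C2·V2/C1 = 14.3 mM × 809 mL ÷ 1850 mM = 6.25 mL
riboflavin: 9.13 mg/L × 0.809 L = 7.39 mg
sodium thiosulfate: 1.26 g/L × 0.809 L = 1.02 g
MOPS: 8.25 g/L × 0.809 L = 6.67 g

EDTA 5.02 mL; sodium lactate 63.29 mL; magnesium sulfate 6.25 mL; riboflavin 7.39 mg; sodium thiosulfate 1.02 g; MOPS 6.67 g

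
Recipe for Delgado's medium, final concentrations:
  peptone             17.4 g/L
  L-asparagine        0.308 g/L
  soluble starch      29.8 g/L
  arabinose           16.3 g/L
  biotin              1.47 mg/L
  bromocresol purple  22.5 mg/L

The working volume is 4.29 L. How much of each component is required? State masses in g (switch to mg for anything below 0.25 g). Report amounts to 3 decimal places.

peptone 74.646 g; L-asparagine 1.321 g; soluble starch 127.842 g; arabinose 69.927 g; biotin 6.306 mg; bromocresol purple 96.525 mg

Scale factor relative to 1 L: 4.29.
peptone: 17.4 g/L × 4.29 L = 74.646 g
L-asparagine: 0.308 g/L × 4.29 L = 1.321 g
soluble starch: 29.8 g/L × 4.29 L = 127.842 g
arabinose: 16.3 g/L × 4.29 L = 69.927 g
biotin: 1.47 mg/L × 4.29 L = 6.306 mg
bromocresol purple: 22.5 mg/L × 4.29 L = 96.525 mg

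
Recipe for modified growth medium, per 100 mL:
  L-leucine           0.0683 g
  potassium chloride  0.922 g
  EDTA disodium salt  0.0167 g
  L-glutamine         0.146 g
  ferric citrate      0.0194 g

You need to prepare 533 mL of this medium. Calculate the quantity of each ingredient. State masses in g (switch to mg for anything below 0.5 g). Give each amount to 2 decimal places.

Ratio of target to recipe volume: 533 / 100 = 5.33.
L-leucine: 0.0683 g × (533 mL / 100 mL) = 0.364039 g = 364.04 mg
potassium chloride: 0.922 g × (533 mL / 100 mL) = 4.91 g
EDTA disodium salt: 0.0167 g × (533 mL / 100 mL) = 0.089011 g = 89.01 mg
L-glutamine: 0.146 g × (533 mL / 100 mL) = 0.78 g
ferric citrate: 0.0194 g × (533 mL / 100 mL) = 0.103402 g = 103.40 mg

L-leucine 364.04 mg; potassium chloride 4.91 g; EDTA disodium salt 89.01 mg; L-glutamine 0.78 g; ferric citrate 103.40 mg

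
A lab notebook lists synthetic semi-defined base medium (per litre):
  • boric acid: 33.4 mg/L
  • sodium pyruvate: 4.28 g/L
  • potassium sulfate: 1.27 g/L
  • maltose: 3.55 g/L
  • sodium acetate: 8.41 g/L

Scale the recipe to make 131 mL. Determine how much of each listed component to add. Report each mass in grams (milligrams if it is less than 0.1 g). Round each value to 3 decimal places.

Target volume = 131 mL = 0.131 L.
boric acid: 33.4 mg/L × 0.131 L = 4.375 mg
sodium pyruvate: 4.28 g/L × 0.131 L = 0.561 g
potassium sulfate: 1.27 g/L × 0.131 L = 0.166 g
maltose: 3.55 g/L × 0.131 L = 0.465 g
sodium acetate: 8.41 g/L × 0.131 L = 1.102 g

boric acid 4.375 mg; sodium pyruvate 0.561 g; potassium sulfate 0.166 g; maltose 0.465 g; sodium acetate 1.102 g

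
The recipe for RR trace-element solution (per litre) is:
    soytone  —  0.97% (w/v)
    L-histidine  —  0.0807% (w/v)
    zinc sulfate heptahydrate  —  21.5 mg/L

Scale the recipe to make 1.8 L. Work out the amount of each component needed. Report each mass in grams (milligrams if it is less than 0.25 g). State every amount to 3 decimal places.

soytone 17.460 g; L-histidine 1.453 g; zinc sulfate heptahydrate 38.700 mg

Working volume: 1.8 L.
soytone: 0.97 g per 100 mL × 1800 mL ÷ 100 = 17.460 g
L-histidine: 0.0807% w/v = 0.807 g/L → 0.807 × 1.8 L = 1.453 g
zinc sulfate heptahydrate: 21.5 mg/L × 1.8 L = 38.700 mg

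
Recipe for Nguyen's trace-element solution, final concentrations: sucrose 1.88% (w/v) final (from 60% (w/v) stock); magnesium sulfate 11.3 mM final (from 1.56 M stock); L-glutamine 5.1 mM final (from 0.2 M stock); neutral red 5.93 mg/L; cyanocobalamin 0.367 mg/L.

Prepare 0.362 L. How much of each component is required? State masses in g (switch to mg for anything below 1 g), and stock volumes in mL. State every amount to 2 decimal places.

sucrose 11.34 mL; magnesium sulfate 2.62 mL; L-glutamine 9.23 mL; neutral red 2.15 mg; cyanocobalamin 0.13 mg

Working volume: 0.362 L.
sucrose: dilute stock: 1.88% ÷ 60% × 362 mL = 11.34 mL
magnesium sulfate: dilute stock: 11.3 mM × 362 mL ÷ 1560 mM = 2.62 mL
L-glutamine: dilute stock: 5.1 mM × 362 mL ÷ 200 mM = 9.23 mL
neutral red: 5.93 mg/L × 0.362 L = 2.15 mg
cyanocobalamin: 0.367 mg/L × 0.362 L = 0.13 mg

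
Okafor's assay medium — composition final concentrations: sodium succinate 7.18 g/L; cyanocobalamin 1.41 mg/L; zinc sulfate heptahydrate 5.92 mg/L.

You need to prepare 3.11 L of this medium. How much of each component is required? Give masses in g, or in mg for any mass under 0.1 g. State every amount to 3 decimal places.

Scale factor relative to 1 L: 3.11.
sodium succinate: 7.18 g/L × 3.11 L = 22.330 g
cyanocobalamin: 1.41 mg/L × 3.11 L = 4.385 mg
zinc sulfate heptahydrate: 5.92 mg/L × 3.11 L = 18.411 mg

sodium succinate 22.330 g; cyanocobalamin 4.385 mg; zinc sulfate heptahydrate 18.411 mg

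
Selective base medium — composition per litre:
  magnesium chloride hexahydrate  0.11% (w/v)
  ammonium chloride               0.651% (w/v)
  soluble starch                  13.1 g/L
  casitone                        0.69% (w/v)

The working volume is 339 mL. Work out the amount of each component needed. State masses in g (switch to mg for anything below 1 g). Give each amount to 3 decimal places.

Working volume: 339 mL = 0.339 L.
magnesium chloride hexahydrate: 0.11% w/v = 1.1 g/L → 1.1 × 0.339 L = 0.3729 g = 372.900 mg
ammonium chloride: 0.651% w/v = 6.51 g/L → 6.51 × 0.339 L = 2.207 g
soluble starch: 13.1 g/L × 0.339 L = 4.441 g
casitone: 0.69% w/v = 6.9 g/L → 6.9 × 0.339 L = 2.339 g

magnesium chloride hexahydrate 372.900 mg; ammonium chloride 2.207 g; soluble starch 4.441 g; casitone 2.339 g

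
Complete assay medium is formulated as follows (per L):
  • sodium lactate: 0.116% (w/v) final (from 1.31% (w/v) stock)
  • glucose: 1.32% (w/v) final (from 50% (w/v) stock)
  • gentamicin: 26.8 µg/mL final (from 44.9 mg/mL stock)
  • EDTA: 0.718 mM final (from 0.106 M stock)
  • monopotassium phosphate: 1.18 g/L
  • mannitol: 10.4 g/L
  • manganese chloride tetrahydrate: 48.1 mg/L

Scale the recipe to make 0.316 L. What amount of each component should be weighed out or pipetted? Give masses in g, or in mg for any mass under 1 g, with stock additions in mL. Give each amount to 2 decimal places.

sodium lactate 27.98 mL; glucose 8.34 mL; gentamicin 0.19 mL; EDTA 2.14 mL; monopotassium phosphate 372.88 mg; mannitol 3.29 g; manganese chloride tetrahydrate 15.20 mg

Working volume: 0.316 L.
sodium lactate: C1V1 = C2V2 → 0.116% ÷ 1.31% × 316 mL = 27.98 mL
glucose: V = C2·V2/C1 = 1.32% ÷ 50% × 316 mL = 8.34 mL
gentamicin: C1V1 = C2V2 → 26.8 µg/mL × 316 mL ÷ 44900 µg/mL = 0.19 mL
EDTA: dilute stock: 0.718 mM × 316 mL ÷ 106 mM = 2.14 mL
monopotassium phosphate: 1.18 g/L × 0.316 L = 0.37288 g = 372.88 mg
mannitol: 10.4 g/L × 0.316 L = 3.29 g
manganese chloride tetrahydrate: 48.1 mg/L × 0.316 L = 15.20 mg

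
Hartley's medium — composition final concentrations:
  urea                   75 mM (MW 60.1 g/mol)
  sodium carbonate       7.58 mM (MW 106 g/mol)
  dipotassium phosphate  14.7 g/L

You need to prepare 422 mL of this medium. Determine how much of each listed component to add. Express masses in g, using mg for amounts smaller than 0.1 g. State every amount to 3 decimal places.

urea 1.902 g; sodium carbonate 0.339 g; dipotassium phosphate 6.203 g

Scale factor relative to 1 L: 0.422.
urea: 75 mmol/L × 60.1 g/mol × 0.422 L ÷ 1000 = 1.902 g
sodium carbonate: 7.58 mmol/L × 106 g/mol × 0.422 L ÷ 1000 = 0.339 g
dipotassium phosphate: 14.7 g/L × 0.422 L = 6.203 g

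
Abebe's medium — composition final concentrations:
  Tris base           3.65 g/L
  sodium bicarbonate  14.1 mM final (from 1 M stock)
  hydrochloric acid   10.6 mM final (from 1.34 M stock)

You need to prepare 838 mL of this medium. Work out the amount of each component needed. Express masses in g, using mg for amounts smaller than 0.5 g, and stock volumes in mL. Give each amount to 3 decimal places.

Target volume = 838 mL = 0.838 L.
Tris base: 3.65 g/L × 0.838 L = 3.059 g
sodium bicarbonate: V = C2·V2/C1 = 14.1 mM × 838 mL ÷ 1000 mM = 11.816 mL
hydrochloric acid: V = C2·V2/C1 = 10.6 mM × 838 mL ÷ 1340 mM = 6.629 mL

Tris base 3.059 g; sodium bicarbonate 11.816 mL; hydrochloric acid 6.629 mL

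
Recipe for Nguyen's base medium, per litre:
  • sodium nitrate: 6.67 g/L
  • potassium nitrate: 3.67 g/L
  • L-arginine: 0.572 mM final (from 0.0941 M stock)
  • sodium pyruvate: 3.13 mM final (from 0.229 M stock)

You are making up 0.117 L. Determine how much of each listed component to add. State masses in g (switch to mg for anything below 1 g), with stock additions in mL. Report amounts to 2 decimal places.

sodium nitrate 780.39 mg; potassium nitrate 429.39 mg; L-arginine 0.71 mL; sodium pyruvate 1.60 mL

Scale factor relative to 1 L: 0.117.
sodium nitrate: 6.67 g/L × 0.117 L = 0.78039 g = 780.39 mg
potassium nitrate: 3.67 g/L × 0.117 L = 0.42939 g = 429.39 mg
L-arginine: C1V1 = C2V2 → 0.572 mM × 117 mL ÷ 94.1 mM = 0.71 mL
sodium pyruvate: C1V1 = C2V2 → 3.13 mM × 117 mL ÷ 229 mM = 1.60 mL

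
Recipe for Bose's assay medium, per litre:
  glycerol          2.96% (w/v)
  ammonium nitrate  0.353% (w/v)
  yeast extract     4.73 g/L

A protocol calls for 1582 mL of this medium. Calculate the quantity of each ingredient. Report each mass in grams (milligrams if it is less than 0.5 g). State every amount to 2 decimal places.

glycerol 46.83 g; ammonium nitrate 5.58 g; yeast extract 7.48 g

Scale factor relative to 1 L: 1.582.
glycerol: 2.96% w/v = 29.6 g/L → 29.6 × 1.582 L = 46.83 g
ammonium nitrate: 0.353% w/v = 3.53 g/L → 3.53 × 1.582 L = 5.58 g
yeast extract: 4.73 g/L × 1.582 L = 7.48 g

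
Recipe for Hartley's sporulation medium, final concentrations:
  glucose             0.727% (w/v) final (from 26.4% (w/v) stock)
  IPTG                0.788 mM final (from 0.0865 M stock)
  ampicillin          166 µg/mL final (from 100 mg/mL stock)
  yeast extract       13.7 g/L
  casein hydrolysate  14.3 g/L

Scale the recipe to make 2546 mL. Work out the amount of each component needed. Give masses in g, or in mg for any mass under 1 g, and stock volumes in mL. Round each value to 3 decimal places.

glucose 70.111 mL; IPTG 23.194 mL; ampicillin 4.226 mL; yeast extract 34.880 g; casein hydrolysate 36.408 g

Target volume = 2546 mL = 2.546 L.
glucose: V = C2·V2/C1 = 0.727% ÷ 26.4% × 2546 mL = 70.111 mL
IPTG: dilute stock: 0.788 mM × 2546 mL ÷ 86.5 mM = 23.194 mL
ampicillin: dilute stock: 166 µg/mL × 2546 mL ÷ 100000 µg/mL = 4.226 mL
yeast extract: 13.7 g/L × 2.546 L = 34.880 g
casein hydrolysate: 14.3 g/L × 2.546 L = 36.408 g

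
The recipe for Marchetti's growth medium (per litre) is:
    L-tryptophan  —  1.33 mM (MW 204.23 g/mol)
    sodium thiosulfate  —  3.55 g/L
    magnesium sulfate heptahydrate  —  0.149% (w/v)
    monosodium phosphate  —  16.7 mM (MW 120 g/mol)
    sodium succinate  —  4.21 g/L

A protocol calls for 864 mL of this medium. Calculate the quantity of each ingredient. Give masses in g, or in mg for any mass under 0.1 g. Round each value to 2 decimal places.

Target volume = 864 mL = 0.864 L.
L-tryptophan: 1.33 mmol/L × 204.23 g/mol × 0.864 L ÷ 1000 = 0.23 g
sodium thiosulfate: 3.55 g/L × 0.864 L = 3.07 g
magnesium sulfate heptahydrate: 0.149% w/v = 1.49 g/L → 1.49 × 0.864 L = 1.29 g
monosodium phosphate: 16.7 mmol/L × 120 g/mol × 0.864 L ÷ 1000 = 1.73 g
sodium succinate: 4.21 g/L × 0.864 L = 3.64 g

L-tryptophan 0.23 g; sodium thiosulfate 3.07 g; magnesium sulfate heptahydrate 1.29 g; monosodium phosphate 1.73 g; sodium succinate 3.64 g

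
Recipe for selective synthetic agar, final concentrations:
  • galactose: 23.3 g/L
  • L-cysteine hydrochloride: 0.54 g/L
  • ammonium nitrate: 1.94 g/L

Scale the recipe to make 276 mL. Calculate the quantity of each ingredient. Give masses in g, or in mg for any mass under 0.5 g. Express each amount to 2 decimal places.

galactose 6.43 g; L-cysteine hydrochloride 149.04 mg; ammonium nitrate 0.54 g

Working volume: 276 mL = 0.276 L.
galactose: 23.3 g/L × 0.276 L = 6.43 g
L-cysteine hydrochloride: 0.54 g/L × 0.276 L = 0.14904 g = 149.04 mg
ammonium nitrate: 1.94 g/L × 0.276 L = 0.54 g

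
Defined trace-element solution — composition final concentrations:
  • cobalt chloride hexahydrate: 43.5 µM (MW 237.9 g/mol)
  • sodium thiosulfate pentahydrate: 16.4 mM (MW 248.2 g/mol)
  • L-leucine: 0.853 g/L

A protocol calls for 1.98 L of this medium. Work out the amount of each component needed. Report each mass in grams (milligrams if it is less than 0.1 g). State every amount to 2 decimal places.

cobalt chloride hexahydrate 20.49 mg; sodium thiosulfate pentahydrate 8.06 g; L-leucine 1.69 g

Scale factor relative to 1 L: 1.98.
cobalt chloride hexahydrate: 43.5 µmol/L × 237.9 g/mol × 1.98 L ÷ 1000 = 20.49 mg
sodium thiosulfate pentahydrate: 16.4 mmol/L × 248.2 g/mol × 1.98 L ÷ 1000 = 8.06 g
L-leucine: 0.853 g/L × 1.98 L = 1.69 g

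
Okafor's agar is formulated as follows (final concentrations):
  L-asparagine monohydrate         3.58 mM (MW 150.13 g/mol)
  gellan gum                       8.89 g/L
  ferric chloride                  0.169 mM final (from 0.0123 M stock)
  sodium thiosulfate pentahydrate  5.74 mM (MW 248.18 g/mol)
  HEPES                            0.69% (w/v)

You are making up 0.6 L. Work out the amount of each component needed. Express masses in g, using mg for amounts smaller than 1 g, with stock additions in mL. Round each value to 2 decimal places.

Scale factor relative to 1 L: 0.6.
L-asparagine monohydrate: 3.58 mmol/L × 150.13 mg/mmol × 0.6 L = 322.48 mg
gellan gum: 8.89 g/L × 0.6 L = 5.33 g
ferric chloride: dilute stock: 0.169 mM × 600 mL ÷ 12.3 mM = 8.24 mL
sodium thiosulfate pentahydrate: 5.74 mmol/L × 248.18 mg/mmol × 0.6 L = 854.73 mg
HEPES: 0.69% w/v = 6.9 g/L → 6.9 × 0.6 L = 4.14 g

L-asparagine monohydrate 322.48 mg; gellan gum 5.33 g; ferric chloride 8.24 mL; sodium thiosulfate pentahydrate 854.73 mg; HEPES 4.14 g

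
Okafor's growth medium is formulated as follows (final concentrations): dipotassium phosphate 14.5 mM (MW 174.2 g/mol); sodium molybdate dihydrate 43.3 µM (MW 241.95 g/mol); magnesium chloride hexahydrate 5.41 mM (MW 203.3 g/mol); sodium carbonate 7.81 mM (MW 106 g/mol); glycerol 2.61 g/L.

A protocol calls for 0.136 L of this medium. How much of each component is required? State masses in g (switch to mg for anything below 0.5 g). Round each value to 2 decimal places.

dipotassium phosphate 343.52 mg; sodium molybdate dihydrate 1.42 mg; magnesium chloride hexahydrate 149.58 mg; sodium carbonate 112.59 mg; glycerol 354.96 mg

Working volume: 0.136 L.
dipotassium phosphate: 14.5 mmol/L × 174.2 mg/mmol × 0.136 L = 343.52 mg
sodium molybdate dihydrate: 43.3 µmol/L × 241.95 g/mol × 0.136 L ÷ 1000 = 1.42 mg
magnesium chloride hexahydrate: 5.41 mmol/L × 203.3 mg/mmol × 0.136 L = 149.58 mg
sodium carbonate: 7.81 mmol/L × 106 mg/mmol × 0.136 L = 112.59 mg
glycerol: 2.61 g/L × 0.136 L = 0.35496 g = 354.96 mg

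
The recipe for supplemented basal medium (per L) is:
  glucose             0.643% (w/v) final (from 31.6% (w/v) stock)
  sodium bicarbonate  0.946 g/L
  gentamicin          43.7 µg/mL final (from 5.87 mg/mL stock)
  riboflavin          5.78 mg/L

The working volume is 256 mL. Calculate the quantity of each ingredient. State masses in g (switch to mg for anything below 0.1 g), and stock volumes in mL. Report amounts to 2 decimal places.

glucose 5.21 mL; sodium bicarbonate 0.24 g; gentamicin 1.91 mL; riboflavin 1.48 mg

Working volume: 256 mL = 0.256 L.
glucose: V = C2·V2/C1 = 0.643% ÷ 31.6% × 256 mL = 5.21 mL
sodium bicarbonate: 0.946 g/L × 0.256 L = 0.24 g
gentamicin: C1V1 = C2V2 → 43.7 µg/mL × 256 mL ÷ 5870 µg/mL = 1.91 mL
riboflavin: 5.78 mg/L × 0.256 L = 1.48 mg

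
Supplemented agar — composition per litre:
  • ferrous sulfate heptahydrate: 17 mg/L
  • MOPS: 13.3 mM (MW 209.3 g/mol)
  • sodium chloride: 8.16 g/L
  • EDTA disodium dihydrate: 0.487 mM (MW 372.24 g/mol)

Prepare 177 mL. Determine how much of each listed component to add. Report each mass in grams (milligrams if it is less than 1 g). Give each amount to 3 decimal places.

ferrous sulfate heptahydrate 3.009 mg; MOPS 492.713 mg; sodium chloride 1.444 g; EDTA disodium dihydrate 32.087 mg

Working volume: 177 mL = 0.177 L.
ferrous sulfate heptahydrate: 17 mg/L × 0.177 L = 3.009 mg
MOPS: 13.3 mmol/L × 209.3 mg/mmol × 0.177 L = 492.713 mg
sodium chloride: 8.16 g/L × 0.177 L = 1.444 g
EDTA disodium dihydrate: 0.487 mmol/L × 372.24 mg/mmol × 0.177 L = 32.087 mg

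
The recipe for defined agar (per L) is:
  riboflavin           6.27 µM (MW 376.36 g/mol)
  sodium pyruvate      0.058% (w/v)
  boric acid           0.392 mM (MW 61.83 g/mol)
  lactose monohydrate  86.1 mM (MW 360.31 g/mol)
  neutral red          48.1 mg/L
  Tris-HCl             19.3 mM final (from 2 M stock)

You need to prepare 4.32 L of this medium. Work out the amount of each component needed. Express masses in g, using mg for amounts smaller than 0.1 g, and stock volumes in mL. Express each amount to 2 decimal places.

riboflavin 10.19 mg; sodium pyruvate 2.51 g; boric acid 0.10 g; lactose monohydrate 134.02 g; neutral red 0.21 g; Tris-HCl 41.69 mL

Working volume: 4.32 L.
riboflavin: 6.27 µmol/L × 376.36 g/mol × 4.32 L ÷ 1000 = 10.19 mg
sodium pyruvate: 0.058% w/v = 0.58 g/L → 0.58 × 4.32 L = 2.51 g
boric acid: 0.392 mmol/L × 61.83 g/mol × 4.32 L ÷ 1000 = 0.10 g
lactose monohydrate: 86.1 mmol/L × 360.31 g/mol × 4.32 L ÷ 1000 = 134.02 g
neutral red: 48.1 mg/L × 4.32 L = 207.792 mg = 0.21 g
Tris-HCl: dilute stock: 19.3 mM × 4320 mL ÷ 2000 mM = 41.69 mL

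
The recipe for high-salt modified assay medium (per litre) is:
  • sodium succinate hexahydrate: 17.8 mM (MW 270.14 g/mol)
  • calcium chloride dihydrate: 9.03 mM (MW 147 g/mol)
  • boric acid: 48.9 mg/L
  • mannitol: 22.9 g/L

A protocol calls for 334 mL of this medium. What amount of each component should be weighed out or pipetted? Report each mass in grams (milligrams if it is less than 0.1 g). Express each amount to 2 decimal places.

Scale factor relative to 1 L: 0.334.
sodium succinate hexahydrate: 17.8 mmol/L × 270.14 g/mol × 0.334 L ÷ 1000 = 1.61 g
calcium chloride dihydrate: 9.03 mmol/L × 147 g/mol × 0.334 L ÷ 1000 = 0.44 g
boric acid: 48.9 mg/L × 0.334 L = 16.33 mg
mannitol: 22.9 g/L × 0.334 L = 7.65 g

sodium succinate hexahydrate 1.61 g; calcium chloride dihydrate 0.44 g; boric acid 16.33 mg; mannitol 7.65 g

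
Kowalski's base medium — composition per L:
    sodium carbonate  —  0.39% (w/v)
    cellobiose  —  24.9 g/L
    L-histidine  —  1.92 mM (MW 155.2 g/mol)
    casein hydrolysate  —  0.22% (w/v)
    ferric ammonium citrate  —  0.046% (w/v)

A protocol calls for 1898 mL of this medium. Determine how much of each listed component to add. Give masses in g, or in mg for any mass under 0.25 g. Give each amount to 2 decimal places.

sodium carbonate 7.40 g; cellobiose 47.26 g; L-histidine 0.57 g; casein hydrolysate 4.18 g; ferric ammonium citrate 0.87 g

Target volume = 1898 mL = 1.898 L.
sodium carbonate: 0.39 g per 100 mL × 1898 mL ÷ 100 = 7.40 g
cellobiose: 24.9 g/L × 1.898 L = 47.26 g
L-histidine: 1.92 mmol/L × 155.2 g/mol × 1.898 L ÷ 1000 = 0.57 g
casein hydrolysate: 0.22% w/v = 2.2 g/L → 2.2 × 1.898 L = 4.18 g
ferric ammonium citrate: 0.046 g per 100 mL × 1898 mL ÷ 100 = 0.87 g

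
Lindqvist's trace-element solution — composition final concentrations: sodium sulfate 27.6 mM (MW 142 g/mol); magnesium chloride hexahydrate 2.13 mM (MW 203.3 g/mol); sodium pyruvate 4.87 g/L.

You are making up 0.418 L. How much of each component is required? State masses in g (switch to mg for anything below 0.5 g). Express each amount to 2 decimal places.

sodium sulfate 1.64 g; magnesium chloride hexahydrate 181.01 mg; sodium pyruvate 2.04 g

Scale factor relative to 1 L: 0.418.
sodium sulfate: 27.6 mmol/L × 142 g/mol × 0.418 L ÷ 1000 = 1.64 g
magnesium chloride hexahydrate: 2.13 mmol/L × 203.3 mg/mmol × 0.418 L = 181.01 mg
sodium pyruvate: 4.87 g/L × 0.418 L = 2.04 g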